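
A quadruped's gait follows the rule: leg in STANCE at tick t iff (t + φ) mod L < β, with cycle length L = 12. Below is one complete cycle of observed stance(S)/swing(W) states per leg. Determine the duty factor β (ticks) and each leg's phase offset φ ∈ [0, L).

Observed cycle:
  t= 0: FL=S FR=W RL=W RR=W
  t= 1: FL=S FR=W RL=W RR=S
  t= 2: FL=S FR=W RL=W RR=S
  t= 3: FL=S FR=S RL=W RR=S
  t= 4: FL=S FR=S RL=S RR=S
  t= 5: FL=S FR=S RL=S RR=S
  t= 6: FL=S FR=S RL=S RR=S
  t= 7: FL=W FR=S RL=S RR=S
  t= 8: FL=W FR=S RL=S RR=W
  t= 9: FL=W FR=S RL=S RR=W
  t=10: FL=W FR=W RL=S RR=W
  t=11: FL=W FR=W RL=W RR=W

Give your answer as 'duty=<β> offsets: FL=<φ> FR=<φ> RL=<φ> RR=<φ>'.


duty=7 offsets: FL=0 FR=9 RL=8 RR=11

duty β = stance ticks per leg = 7
FL: stance ticks = 7; W→S at t=0 → φ=0
FR: stance ticks = 7; W→S at t=3 → φ=9
RL: stance ticks = 7; W→S at t=4 → φ=8
RR: stance ticks = 7; W→S at t=1 → φ=11


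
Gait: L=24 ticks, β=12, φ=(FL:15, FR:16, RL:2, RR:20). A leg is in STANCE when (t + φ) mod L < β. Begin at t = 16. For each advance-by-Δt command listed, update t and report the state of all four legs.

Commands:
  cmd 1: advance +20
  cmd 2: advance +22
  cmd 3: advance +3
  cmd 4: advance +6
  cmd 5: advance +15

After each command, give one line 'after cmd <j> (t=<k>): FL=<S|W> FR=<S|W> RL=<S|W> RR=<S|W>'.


start t=16: FL=S FR=S RL=W RR=W
cmd 1: advance +20 → t=36, phase=(3,4,14,8) → FL=S FR=S RL=W RR=S
cmd 2: advance +22 → t=58, phase=(1,2,12,6) → FL=S FR=S RL=W RR=S
cmd 3: advance +3 → t=61, phase=(4,5,15,9) → FL=S FR=S RL=W RR=S
cmd 4: advance +6 → t=67, phase=(10,11,21,15) → FL=S FR=S RL=W RR=W
cmd 5: advance +15 → t=82, phase=(1,2,12,6) → FL=S FR=S RL=W RR=S

after cmd 1 (t=36): FL=S FR=S RL=W RR=S
after cmd 2 (t=58): FL=S FR=S RL=W RR=S
after cmd 3 (t=61): FL=S FR=S RL=W RR=S
after cmd 4 (t=67): FL=S FR=S RL=W RR=W
after cmd 5 (t=82): FL=S FR=S RL=W RR=S


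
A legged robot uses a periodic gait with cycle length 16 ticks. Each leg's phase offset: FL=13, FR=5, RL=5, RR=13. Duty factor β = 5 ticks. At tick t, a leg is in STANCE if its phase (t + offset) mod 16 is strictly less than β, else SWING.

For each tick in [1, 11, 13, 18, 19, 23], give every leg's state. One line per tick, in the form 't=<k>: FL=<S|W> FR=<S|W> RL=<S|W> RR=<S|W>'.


t=1: phase=(14,6,6,14) vs β=5 → FL=W FR=W RL=W RR=W
t=11: phase=(8,0,0,8) vs β=5 → FL=W FR=S RL=S RR=W
t=13: phase=(10,2,2,10) vs β=5 → FL=W FR=S RL=S RR=W
t=18: phase=(15,7,7,15) vs β=5 → FL=W FR=W RL=W RR=W
t=19: phase=(0,8,8,0) vs β=5 → FL=S FR=W RL=W RR=S
t=23: phase=(4,12,12,4) vs β=5 → FL=S FR=W RL=W RR=S

t=1: FL=W FR=W RL=W RR=W
t=11: FL=W FR=S RL=S RR=W
t=13: FL=W FR=S RL=S RR=W
t=18: FL=W FR=W RL=W RR=W
t=19: FL=S FR=W RL=W RR=S
t=23: FL=S FR=W RL=W RR=S


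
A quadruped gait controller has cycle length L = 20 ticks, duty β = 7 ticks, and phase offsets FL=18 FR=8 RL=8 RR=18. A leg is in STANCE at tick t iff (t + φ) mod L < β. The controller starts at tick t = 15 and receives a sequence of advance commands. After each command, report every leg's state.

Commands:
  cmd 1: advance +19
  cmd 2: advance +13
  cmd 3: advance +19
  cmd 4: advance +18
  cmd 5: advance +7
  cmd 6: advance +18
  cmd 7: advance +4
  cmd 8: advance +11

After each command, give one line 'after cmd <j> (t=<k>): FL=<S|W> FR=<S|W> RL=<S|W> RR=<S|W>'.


start t=15: FL=W FR=S RL=S RR=W
cmd 1: advance +19 → t=34, phase=(12,2,2,12) → FL=W FR=S RL=S RR=W
cmd 2: advance +13 → t=47, phase=(5,15,15,5) → FL=S FR=W RL=W RR=S
cmd 3: advance +19 → t=66, phase=(4,14,14,4) → FL=S FR=W RL=W RR=S
cmd 4: advance +18 → t=84, phase=(2,12,12,2) → FL=S FR=W RL=W RR=S
cmd 5: advance +7 → t=91, phase=(9,19,19,9) → FL=W FR=W RL=W RR=W
cmd 6: advance +18 → t=109, phase=(7,17,17,7) → FL=W FR=W RL=W RR=W
cmd 7: advance +4 → t=113, phase=(11,1,1,11) → FL=W FR=S RL=S RR=W
cmd 8: advance +11 → t=124, phase=(2,12,12,2) → FL=S FR=W RL=W RR=S

after cmd 1 (t=34): FL=W FR=S RL=S RR=W
after cmd 2 (t=47): FL=S FR=W RL=W RR=S
after cmd 3 (t=66): FL=S FR=W RL=W RR=S
after cmd 4 (t=84): FL=S FR=W RL=W RR=S
after cmd 5 (t=91): FL=W FR=W RL=W RR=W
after cmd 6 (t=109): FL=W FR=W RL=W RR=W
after cmd 7 (t=113): FL=W FR=S RL=S RR=W
after cmd 8 (t=124): FL=S FR=W RL=W RR=S


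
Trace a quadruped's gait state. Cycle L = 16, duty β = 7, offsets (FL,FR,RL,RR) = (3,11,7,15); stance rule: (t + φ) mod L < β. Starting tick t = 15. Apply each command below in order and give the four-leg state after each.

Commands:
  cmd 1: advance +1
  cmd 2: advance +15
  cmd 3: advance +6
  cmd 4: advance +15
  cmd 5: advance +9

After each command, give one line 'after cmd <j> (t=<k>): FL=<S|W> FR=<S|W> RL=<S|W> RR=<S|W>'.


after cmd 1 (t=16): FL=S FR=W RL=W RR=W
after cmd 2 (t=31): FL=S FR=W RL=S RR=W
after cmd 3 (t=37): FL=W FR=S RL=W RR=S
after cmd 4 (t=52): FL=W FR=W RL=W RR=S
after cmd 5 (t=61): FL=S FR=W RL=S RR=W

start t=15: FL=S FR=W RL=S RR=W
cmd 1: advance +1 → t=16, phase=(3,11,7,15) → FL=S FR=W RL=W RR=W
cmd 2: advance +15 → t=31, phase=(2,10,6,14) → FL=S FR=W RL=S RR=W
cmd 3: advance +6 → t=37, phase=(8,0,12,4) → FL=W FR=S RL=W RR=S
cmd 4: advance +15 → t=52, phase=(7,15,11,3) → FL=W FR=W RL=W RR=S
cmd 5: advance +9 → t=61, phase=(0,8,4,12) → FL=S FR=W RL=S RR=W


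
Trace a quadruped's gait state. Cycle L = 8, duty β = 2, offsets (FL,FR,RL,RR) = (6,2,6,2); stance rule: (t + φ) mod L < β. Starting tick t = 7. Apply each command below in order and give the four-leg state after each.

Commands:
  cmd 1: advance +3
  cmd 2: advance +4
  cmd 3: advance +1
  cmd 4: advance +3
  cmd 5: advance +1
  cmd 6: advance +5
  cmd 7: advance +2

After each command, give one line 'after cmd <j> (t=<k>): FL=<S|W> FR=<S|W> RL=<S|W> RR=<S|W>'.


after cmd 1 (t=10): FL=S FR=W RL=S RR=W
after cmd 2 (t=14): FL=W FR=S RL=W RR=S
after cmd 3 (t=15): FL=W FR=S RL=W RR=S
after cmd 4 (t=18): FL=S FR=W RL=S RR=W
after cmd 5 (t=19): FL=S FR=W RL=S RR=W
after cmd 6 (t=24): FL=W FR=W RL=W RR=W
after cmd 7 (t=26): FL=S FR=W RL=S RR=W

start t=7: FL=W FR=S RL=W RR=S
cmd 1: advance +3 → t=10, phase=(0,4,0,4) → FL=S FR=W RL=S RR=W
cmd 2: advance +4 → t=14, phase=(4,0,4,0) → FL=W FR=S RL=W RR=S
cmd 3: advance +1 → t=15, phase=(5,1,5,1) → FL=W FR=S RL=W RR=S
cmd 4: advance +3 → t=18, phase=(0,4,0,4) → FL=S FR=W RL=S RR=W
cmd 5: advance +1 → t=19, phase=(1,5,1,5) → FL=S FR=W RL=S RR=W
cmd 6: advance +5 → t=24, phase=(6,2,6,2) → FL=W FR=W RL=W RR=W
cmd 7: advance +2 → t=26, phase=(0,4,0,4) → FL=S FR=W RL=S RR=W


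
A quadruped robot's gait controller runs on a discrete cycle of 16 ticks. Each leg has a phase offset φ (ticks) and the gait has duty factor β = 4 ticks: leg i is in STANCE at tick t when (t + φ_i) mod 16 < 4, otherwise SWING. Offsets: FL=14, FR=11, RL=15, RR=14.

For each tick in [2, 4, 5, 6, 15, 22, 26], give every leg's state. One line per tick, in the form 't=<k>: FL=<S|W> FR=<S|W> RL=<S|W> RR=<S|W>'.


t=2: phase=(0,13,1,0) vs β=4 → FL=S FR=W RL=S RR=S
t=4: phase=(2,15,3,2) vs β=4 → FL=S FR=W RL=S RR=S
t=5: phase=(3,0,4,3) vs β=4 → FL=S FR=S RL=W RR=S
t=6: phase=(4,1,5,4) vs β=4 → FL=W FR=S RL=W RR=W
t=15: phase=(13,10,14,13) vs β=4 → FL=W FR=W RL=W RR=W
t=22: phase=(4,1,5,4) vs β=4 → FL=W FR=S RL=W RR=W
t=26: phase=(8,5,9,8) vs β=4 → FL=W FR=W RL=W RR=W

t=2: FL=S FR=W RL=S RR=S
t=4: FL=S FR=W RL=S RR=S
t=5: FL=S FR=S RL=W RR=S
t=6: FL=W FR=S RL=W RR=W
t=15: FL=W FR=W RL=W RR=W
t=22: FL=W FR=S RL=W RR=W
t=26: FL=W FR=W RL=W RR=W


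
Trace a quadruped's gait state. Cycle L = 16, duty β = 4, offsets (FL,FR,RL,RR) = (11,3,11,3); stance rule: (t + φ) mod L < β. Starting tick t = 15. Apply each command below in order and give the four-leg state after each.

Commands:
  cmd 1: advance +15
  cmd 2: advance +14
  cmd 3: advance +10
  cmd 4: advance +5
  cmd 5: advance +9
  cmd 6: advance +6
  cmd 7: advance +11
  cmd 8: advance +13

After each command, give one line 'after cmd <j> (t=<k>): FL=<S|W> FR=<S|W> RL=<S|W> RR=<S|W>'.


start t=15: FL=W FR=S RL=W RR=S
cmd 1: advance +15 → t=30, phase=(9,1,9,1) → FL=W FR=S RL=W RR=S
cmd 2: advance +14 → t=44, phase=(7,15,7,15) → FL=W FR=W RL=W RR=W
cmd 3: advance +10 → t=54, phase=(1,9,1,9) → FL=S FR=W RL=S RR=W
cmd 4: advance +5 → t=59, phase=(6,14,6,14) → FL=W FR=W RL=W RR=W
cmd 5: advance +9 → t=68, phase=(15,7,15,7) → FL=W FR=W RL=W RR=W
cmd 6: advance +6 → t=74, phase=(5,13,5,13) → FL=W FR=W RL=W RR=W
cmd 7: advance +11 → t=85, phase=(0,8,0,8) → FL=S FR=W RL=S RR=W
cmd 8: advance +13 → t=98, phase=(13,5,13,5) → FL=W FR=W RL=W RR=W

after cmd 1 (t=30): FL=W FR=S RL=W RR=S
after cmd 2 (t=44): FL=W FR=W RL=W RR=W
after cmd 3 (t=54): FL=S FR=W RL=S RR=W
after cmd 4 (t=59): FL=W FR=W RL=W RR=W
after cmd 5 (t=68): FL=W FR=W RL=W RR=W
after cmd 6 (t=74): FL=W FR=W RL=W RR=W
after cmd 7 (t=85): FL=S FR=W RL=S RR=W
after cmd 8 (t=98): FL=W FR=W RL=W RR=W


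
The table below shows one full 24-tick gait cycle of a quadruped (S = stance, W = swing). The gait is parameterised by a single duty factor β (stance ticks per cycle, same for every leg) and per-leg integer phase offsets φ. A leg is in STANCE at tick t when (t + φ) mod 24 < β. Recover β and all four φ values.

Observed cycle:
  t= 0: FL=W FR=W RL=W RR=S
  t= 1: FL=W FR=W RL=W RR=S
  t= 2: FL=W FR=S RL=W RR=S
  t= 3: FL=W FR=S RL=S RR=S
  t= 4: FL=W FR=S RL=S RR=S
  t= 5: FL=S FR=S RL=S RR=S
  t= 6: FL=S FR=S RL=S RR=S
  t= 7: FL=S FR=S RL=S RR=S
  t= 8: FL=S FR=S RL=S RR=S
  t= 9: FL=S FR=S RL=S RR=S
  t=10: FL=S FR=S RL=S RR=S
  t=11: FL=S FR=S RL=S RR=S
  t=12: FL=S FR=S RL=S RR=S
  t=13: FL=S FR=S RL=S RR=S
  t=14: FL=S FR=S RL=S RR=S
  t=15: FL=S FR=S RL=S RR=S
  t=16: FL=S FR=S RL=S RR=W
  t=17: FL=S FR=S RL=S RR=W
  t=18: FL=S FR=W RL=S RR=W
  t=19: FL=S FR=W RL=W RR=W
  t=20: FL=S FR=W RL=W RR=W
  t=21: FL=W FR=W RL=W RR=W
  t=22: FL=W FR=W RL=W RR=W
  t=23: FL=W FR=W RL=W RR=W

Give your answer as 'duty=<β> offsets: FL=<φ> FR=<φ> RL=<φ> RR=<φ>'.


duty β = stance ticks per leg = 16
FL: stance ticks = 16; W→S at t=5 → φ=19
FR: stance ticks = 16; W→S at t=2 → φ=22
RL: stance ticks = 16; W→S at t=3 → φ=21
RR: stance ticks = 16; W→S at t=0 → φ=0

duty=16 offsets: FL=19 FR=22 RL=21 RR=0


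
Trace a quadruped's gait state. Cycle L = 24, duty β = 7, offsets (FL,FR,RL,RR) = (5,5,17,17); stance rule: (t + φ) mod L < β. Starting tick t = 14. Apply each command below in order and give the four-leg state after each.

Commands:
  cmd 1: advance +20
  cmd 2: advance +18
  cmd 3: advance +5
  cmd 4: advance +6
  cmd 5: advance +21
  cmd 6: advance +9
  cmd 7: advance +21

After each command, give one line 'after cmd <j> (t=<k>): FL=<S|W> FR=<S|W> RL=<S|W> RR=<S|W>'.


start t=14: FL=W FR=W RL=W RR=W
cmd 1: advance +20 → t=34, phase=(15,15,3,3) → FL=W FR=W RL=S RR=S
cmd 2: advance +18 → t=52, phase=(9,9,21,21) → FL=W FR=W RL=W RR=W
cmd 3: advance +5 → t=57, phase=(14,14,2,2) → FL=W FR=W RL=S RR=S
cmd 4: advance +6 → t=63, phase=(20,20,8,8) → FL=W FR=W RL=W RR=W
cmd 5: advance +21 → t=84, phase=(17,17,5,5) → FL=W FR=W RL=S RR=S
cmd 6: advance +9 → t=93, phase=(2,2,14,14) → FL=S FR=S RL=W RR=W
cmd 7: advance +21 → t=114, phase=(23,23,11,11) → FL=W FR=W RL=W RR=W

after cmd 1 (t=34): FL=W FR=W RL=S RR=S
after cmd 2 (t=52): FL=W FR=W RL=W RR=W
after cmd 3 (t=57): FL=W FR=W RL=S RR=S
after cmd 4 (t=63): FL=W FR=W RL=W RR=W
after cmd 5 (t=84): FL=W FR=W RL=S RR=S
after cmd 6 (t=93): FL=S FR=S RL=W RR=W
after cmd 7 (t=114): FL=W FR=W RL=W RR=W


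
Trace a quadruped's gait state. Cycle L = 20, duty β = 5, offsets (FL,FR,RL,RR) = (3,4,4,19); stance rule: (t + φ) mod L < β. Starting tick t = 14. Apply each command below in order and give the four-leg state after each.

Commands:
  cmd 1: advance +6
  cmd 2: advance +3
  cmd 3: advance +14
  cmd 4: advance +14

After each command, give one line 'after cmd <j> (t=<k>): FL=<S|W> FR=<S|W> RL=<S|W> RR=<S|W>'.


after cmd 1 (t=20): FL=S FR=S RL=S RR=W
after cmd 2 (t=23): FL=W FR=W RL=W RR=S
after cmd 3 (t=37): FL=S FR=S RL=S RR=W
after cmd 4 (t=51): FL=W FR=W RL=W RR=W

start t=14: FL=W FR=W RL=W RR=W
cmd 1: advance +6 → t=20, phase=(3,4,4,19) → FL=S FR=S RL=S RR=W
cmd 2: advance +3 → t=23, phase=(6,7,7,2) → FL=W FR=W RL=W RR=S
cmd 3: advance +14 → t=37, phase=(0,1,1,16) → FL=S FR=S RL=S RR=W
cmd 4: advance +14 → t=51, phase=(14,15,15,10) → FL=W FR=W RL=W RR=W


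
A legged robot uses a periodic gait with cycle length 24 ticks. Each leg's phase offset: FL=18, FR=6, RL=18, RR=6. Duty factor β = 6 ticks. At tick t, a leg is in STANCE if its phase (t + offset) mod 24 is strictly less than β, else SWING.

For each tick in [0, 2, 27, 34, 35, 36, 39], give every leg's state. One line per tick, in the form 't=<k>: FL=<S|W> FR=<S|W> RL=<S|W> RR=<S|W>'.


t=0: phase=(18,6,18,6) vs β=6 → FL=W FR=W RL=W RR=W
t=2: phase=(20,8,20,8) vs β=6 → FL=W FR=W RL=W RR=W
t=27: phase=(21,9,21,9) vs β=6 → FL=W FR=W RL=W RR=W
t=34: phase=(4,16,4,16) vs β=6 → FL=S FR=W RL=S RR=W
t=35: phase=(5,17,5,17) vs β=6 → FL=S FR=W RL=S RR=W
t=36: phase=(6,18,6,18) vs β=6 → FL=W FR=W RL=W RR=W
t=39: phase=(9,21,9,21) vs β=6 → FL=W FR=W RL=W RR=W

t=0: FL=W FR=W RL=W RR=W
t=2: FL=W FR=W RL=W RR=W
t=27: FL=W FR=W RL=W RR=W
t=34: FL=S FR=W RL=S RR=W
t=35: FL=S FR=W RL=S RR=W
t=36: FL=W FR=W RL=W RR=W
t=39: FL=W FR=W RL=W RR=W


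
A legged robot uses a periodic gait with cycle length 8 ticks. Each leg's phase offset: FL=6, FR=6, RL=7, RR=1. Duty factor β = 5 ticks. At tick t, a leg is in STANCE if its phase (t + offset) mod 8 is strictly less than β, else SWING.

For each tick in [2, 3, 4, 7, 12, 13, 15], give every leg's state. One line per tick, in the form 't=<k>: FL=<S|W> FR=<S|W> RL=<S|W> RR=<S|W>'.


t=2: FL=S FR=S RL=S RR=S
t=3: FL=S FR=S RL=S RR=S
t=4: FL=S FR=S RL=S RR=W
t=7: FL=W FR=W RL=W RR=S
t=12: FL=S FR=S RL=S RR=W
t=13: FL=S FR=S RL=S RR=W
t=15: FL=W FR=W RL=W RR=S

t=2: phase=(0,0,1,3) vs β=5 → FL=S FR=S RL=S RR=S
t=3: phase=(1,1,2,4) vs β=5 → FL=S FR=S RL=S RR=S
t=4: phase=(2,2,3,5) vs β=5 → FL=S FR=S RL=S RR=W
t=7: phase=(5,5,6,0) vs β=5 → FL=W FR=W RL=W RR=S
t=12: phase=(2,2,3,5) vs β=5 → FL=S FR=S RL=S RR=W
t=13: phase=(3,3,4,6) vs β=5 → FL=S FR=S RL=S RR=W
t=15: phase=(5,5,6,0) vs β=5 → FL=W FR=W RL=W RR=S


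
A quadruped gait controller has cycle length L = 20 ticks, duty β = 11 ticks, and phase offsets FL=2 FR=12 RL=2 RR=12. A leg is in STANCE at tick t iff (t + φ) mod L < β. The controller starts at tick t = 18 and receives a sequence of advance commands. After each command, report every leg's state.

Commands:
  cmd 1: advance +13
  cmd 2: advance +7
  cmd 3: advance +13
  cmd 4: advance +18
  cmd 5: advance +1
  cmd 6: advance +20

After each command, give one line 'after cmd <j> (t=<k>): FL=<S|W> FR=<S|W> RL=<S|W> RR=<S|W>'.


start t=18: FL=S FR=S RL=S RR=S
cmd 1: advance +13 → t=31, phase=(13,3,13,3) → FL=W FR=S RL=W RR=S
cmd 2: advance +7 → t=38, phase=(0,10,0,10) → FL=S FR=S RL=S RR=S
cmd 3: advance +13 → t=51, phase=(13,3,13,3) → FL=W FR=S RL=W RR=S
cmd 4: advance +18 → t=69, phase=(11,1,11,1) → FL=W FR=S RL=W RR=S
cmd 5: advance +1 → t=70, phase=(12,2,12,2) → FL=W FR=S RL=W RR=S
cmd 6: advance +20 → t=90, phase=(12,2,12,2) → FL=W FR=S RL=W RR=S

after cmd 1 (t=31): FL=W FR=S RL=W RR=S
after cmd 2 (t=38): FL=S FR=S RL=S RR=S
after cmd 3 (t=51): FL=W FR=S RL=W RR=S
after cmd 4 (t=69): FL=W FR=S RL=W RR=S
after cmd 5 (t=70): FL=W FR=S RL=W RR=S
after cmd 6 (t=90): FL=W FR=S RL=W RR=S


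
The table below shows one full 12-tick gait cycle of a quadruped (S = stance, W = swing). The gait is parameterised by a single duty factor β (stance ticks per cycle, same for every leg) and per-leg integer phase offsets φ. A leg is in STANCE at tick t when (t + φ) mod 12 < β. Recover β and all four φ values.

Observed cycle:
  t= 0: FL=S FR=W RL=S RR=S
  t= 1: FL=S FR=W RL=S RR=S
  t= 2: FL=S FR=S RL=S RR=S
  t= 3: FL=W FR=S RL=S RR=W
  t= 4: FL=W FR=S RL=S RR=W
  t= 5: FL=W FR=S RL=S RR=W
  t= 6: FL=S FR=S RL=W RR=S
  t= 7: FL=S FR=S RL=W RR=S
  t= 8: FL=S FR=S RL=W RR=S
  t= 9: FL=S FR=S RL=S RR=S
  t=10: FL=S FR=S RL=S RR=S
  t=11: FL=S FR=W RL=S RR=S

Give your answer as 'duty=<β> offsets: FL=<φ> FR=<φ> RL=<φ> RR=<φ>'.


duty=9 offsets: FL=6 FR=10 RL=3 RR=6

duty β = stance ticks per leg = 9
FL: stance ticks = 9; W→S at t=6 → φ=6
FR: stance ticks = 9; W→S at t=2 → φ=10
RL: stance ticks = 9; W→S at t=9 → φ=3
RR: stance ticks = 9; W→S at t=6 → φ=6


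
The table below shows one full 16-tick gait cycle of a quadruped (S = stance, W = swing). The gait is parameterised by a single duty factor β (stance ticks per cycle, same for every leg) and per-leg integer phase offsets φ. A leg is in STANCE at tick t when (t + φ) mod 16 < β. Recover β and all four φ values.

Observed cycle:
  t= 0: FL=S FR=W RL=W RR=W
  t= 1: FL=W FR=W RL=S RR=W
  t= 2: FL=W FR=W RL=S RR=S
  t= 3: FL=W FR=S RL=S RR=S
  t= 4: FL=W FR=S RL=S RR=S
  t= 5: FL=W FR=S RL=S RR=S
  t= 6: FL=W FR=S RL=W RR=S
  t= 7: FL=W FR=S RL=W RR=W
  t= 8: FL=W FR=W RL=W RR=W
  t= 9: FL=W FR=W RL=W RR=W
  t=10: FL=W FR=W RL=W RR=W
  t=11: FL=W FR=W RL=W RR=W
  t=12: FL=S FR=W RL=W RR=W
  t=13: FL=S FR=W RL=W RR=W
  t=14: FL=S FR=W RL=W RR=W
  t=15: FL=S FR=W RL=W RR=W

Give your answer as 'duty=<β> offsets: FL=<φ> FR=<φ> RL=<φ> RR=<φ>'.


duty=5 offsets: FL=4 FR=13 RL=15 RR=14

duty β = stance ticks per leg = 5
FL: stance ticks = 5; W→S at t=12 → φ=4
FR: stance ticks = 5; W→S at t=3 → φ=13
RL: stance ticks = 5; W→S at t=1 → φ=15
RR: stance ticks = 5; W→S at t=2 → φ=14


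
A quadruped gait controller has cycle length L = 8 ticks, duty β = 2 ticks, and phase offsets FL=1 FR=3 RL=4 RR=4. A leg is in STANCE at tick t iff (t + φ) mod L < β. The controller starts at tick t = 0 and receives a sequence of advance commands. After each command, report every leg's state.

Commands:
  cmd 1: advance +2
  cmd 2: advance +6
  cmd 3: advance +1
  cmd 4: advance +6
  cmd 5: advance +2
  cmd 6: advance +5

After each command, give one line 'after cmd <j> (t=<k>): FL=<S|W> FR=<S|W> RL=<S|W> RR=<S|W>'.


after cmd 1 (t=2): FL=W FR=W RL=W RR=W
after cmd 2 (t=8): FL=S FR=W RL=W RR=W
after cmd 3 (t=9): FL=W FR=W RL=W RR=W
after cmd 4 (t=15): FL=S FR=W RL=W RR=W
after cmd 5 (t=17): FL=W FR=W RL=W RR=W
after cmd 6 (t=22): FL=W FR=S RL=W RR=W

start t=0: FL=S FR=W RL=W RR=W
cmd 1: advance +2 → t=2, phase=(3,5,6,6) → FL=W FR=W RL=W RR=W
cmd 2: advance +6 → t=8, phase=(1,3,4,4) → FL=S FR=W RL=W RR=W
cmd 3: advance +1 → t=9, phase=(2,4,5,5) → FL=W FR=W RL=W RR=W
cmd 4: advance +6 → t=15, phase=(0,2,3,3) → FL=S FR=W RL=W RR=W
cmd 5: advance +2 → t=17, phase=(2,4,5,5) → FL=W FR=W RL=W RR=W
cmd 6: advance +5 → t=22, phase=(7,1,2,2) → FL=W FR=S RL=W RR=W


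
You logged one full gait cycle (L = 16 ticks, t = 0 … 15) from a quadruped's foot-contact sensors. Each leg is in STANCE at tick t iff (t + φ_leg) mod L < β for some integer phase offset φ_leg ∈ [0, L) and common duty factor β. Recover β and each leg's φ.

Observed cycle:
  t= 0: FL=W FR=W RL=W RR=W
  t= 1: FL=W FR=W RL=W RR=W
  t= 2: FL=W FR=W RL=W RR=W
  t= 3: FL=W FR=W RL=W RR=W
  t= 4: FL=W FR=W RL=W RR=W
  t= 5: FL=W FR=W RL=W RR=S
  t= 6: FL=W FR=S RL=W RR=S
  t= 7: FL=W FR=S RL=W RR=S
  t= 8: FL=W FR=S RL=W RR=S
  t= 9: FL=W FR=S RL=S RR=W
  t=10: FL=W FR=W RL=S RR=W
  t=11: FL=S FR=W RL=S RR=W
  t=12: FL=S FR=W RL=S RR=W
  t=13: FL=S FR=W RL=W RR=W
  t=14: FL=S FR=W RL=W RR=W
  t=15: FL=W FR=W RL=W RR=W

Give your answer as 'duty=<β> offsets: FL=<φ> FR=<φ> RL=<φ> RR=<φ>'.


duty β = stance ticks per leg = 4
FL: stance ticks = 4; W→S at t=11 → φ=5
FR: stance ticks = 4; W→S at t=6 → φ=10
RL: stance ticks = 4; W→S at t=9 → φ=7
RR: stance ticks = 4; W→S at t=5 → φ=11

duty=4 offsets: FL=5 FR=10 RL=7 RR=11


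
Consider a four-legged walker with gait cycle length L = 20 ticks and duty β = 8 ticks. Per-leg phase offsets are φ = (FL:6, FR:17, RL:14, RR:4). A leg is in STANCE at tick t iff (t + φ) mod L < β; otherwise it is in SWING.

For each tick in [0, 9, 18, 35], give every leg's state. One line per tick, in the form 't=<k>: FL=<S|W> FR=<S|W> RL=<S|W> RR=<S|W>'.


t=0: phase=(6,17,14,4) vs β=8 → FL=S FR=W RL=W RR=S
t=9: phase=(15,6,3,13) vs β=8 → FL=W FR=S RL=S RR=W
t=18: phase=(4,15,12,2) vs β=8 → FL=S FR=W RL=W RR=S
t=35: phase=(1,12,9,19) vs β=8 → FL=S FR=W RL=W RR=W

t=0: FL=S FR=W RL=W RR=S
t=9: FL=W FR=S RL=S RR=W
t=18: FL=S FR=W RL=W RR=S
t=35: FL=S FR=W RL=W RR=W


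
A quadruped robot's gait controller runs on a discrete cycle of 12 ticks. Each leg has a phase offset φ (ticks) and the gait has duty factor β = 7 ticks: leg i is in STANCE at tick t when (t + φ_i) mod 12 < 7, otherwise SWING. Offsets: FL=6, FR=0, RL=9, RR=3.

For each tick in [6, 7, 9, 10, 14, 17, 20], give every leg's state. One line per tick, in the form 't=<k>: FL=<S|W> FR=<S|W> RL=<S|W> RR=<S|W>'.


t=6: phase=(0,6,3,9) vs β=7 → FL=S FR=S RL=S RR=W
t=7: phase=(1,7,4,10) vs β=7 → FL=S FR=W RL=S RR=W
t=9: phase=(3,9,6,0) vs β=7 → FL=S FR=W RL=S RR=S
t=10: phase=(4,10,7,1) vs β=7 → FL=S FR=W RL=W RR=S
t=14: phase=(8,2,11,5) vs β=7 → FL=W FR=S RL=W RR=S
t=17: phase=(11,5,2,8) vs β=7 → FL=W FR=S RL=S RR=W
t=20: phase=(2,8,5,11) vs β=7 → FL=S FR=W RL=S RR=W

t=6: FL=S FR=S RL=S RR=W
t=7: FL=S FR=W RL=S RR=W
t=9: FL=S FR=W RL=S RR=S
t=10: FL=S FR=W RL=W RR=S
t=14: FL=W FR=S RL=W RR=S
t=17: FL=W FR=S RL=S RR=W
t=20: FL=S FR=W RL=S RR=W


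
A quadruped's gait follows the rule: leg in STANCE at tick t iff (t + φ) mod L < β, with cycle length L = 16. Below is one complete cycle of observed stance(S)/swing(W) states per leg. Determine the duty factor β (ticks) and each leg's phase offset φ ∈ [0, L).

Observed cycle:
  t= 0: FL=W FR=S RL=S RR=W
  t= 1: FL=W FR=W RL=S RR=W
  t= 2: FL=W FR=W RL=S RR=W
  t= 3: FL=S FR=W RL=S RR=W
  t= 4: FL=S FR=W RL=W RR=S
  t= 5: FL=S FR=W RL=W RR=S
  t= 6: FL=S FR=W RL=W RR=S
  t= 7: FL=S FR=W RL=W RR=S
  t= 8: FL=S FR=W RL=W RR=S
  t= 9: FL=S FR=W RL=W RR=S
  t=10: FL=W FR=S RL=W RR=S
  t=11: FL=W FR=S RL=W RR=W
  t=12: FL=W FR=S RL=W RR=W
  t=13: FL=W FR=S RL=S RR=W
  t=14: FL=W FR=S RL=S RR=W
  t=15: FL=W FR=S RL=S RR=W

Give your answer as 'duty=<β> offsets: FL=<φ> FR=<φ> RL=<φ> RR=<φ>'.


duty β = stance ticks per leg = 7
FL: stance ticks = 7; W→S at t=3 → φ=13
FR: stance ticks = 7; W→S at t=10 → φ=6
RL: stance ticks = 7; W→S at t=13 → φ=3
RR: stance ticks = 7; W→S at t=4 → φ=12

duty=7 offsets: FL=13 FR=6 RL=3 RR=12


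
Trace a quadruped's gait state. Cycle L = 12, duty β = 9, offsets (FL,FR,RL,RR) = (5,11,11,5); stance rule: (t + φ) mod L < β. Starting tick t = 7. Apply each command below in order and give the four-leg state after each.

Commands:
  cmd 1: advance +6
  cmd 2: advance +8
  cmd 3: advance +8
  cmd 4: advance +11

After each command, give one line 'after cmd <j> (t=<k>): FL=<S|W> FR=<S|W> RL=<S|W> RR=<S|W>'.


after cmd 1 (t=13): FL=S FR=S RL=S RR=S
after cmd 2 (t=21): FL=S FR=S RL=S RR=S
after cmd 3 (t=29): FL=W FR=S RL=S RR=W
after cmd 4 (t=40): FL=W FR=S RL=S RR=W

start t=7: FL=S FR=S RL=S RR=S
cmd 1: advance +6 → t=13, phase=(6,0,0,6) → FL=S FR=S RL=S RR=S
cmd 2: advance +8 → t=21, phase=(2,8,8,2) → FL=S FR=S RL=S RR=S
cmd 3: advance +8 → t=29, phase=(10,4,4,10) → FL=W FR=S RL=S RR=W
cmd 4: advance +11 → t=40, phase=(9,3,3,9) → FL=W FR=S RL=S RR=W


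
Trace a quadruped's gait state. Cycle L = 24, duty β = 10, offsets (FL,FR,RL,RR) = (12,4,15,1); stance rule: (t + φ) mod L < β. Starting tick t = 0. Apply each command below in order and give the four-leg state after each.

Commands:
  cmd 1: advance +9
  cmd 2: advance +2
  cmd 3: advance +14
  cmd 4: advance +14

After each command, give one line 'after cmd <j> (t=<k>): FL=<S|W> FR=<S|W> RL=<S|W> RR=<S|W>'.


start t=0: FL=W FR=S RL=W RR=S
cmd 1: advance +9 → t=9, phase=(21,13,0,10) → FL=W FR=W RL=S RR=W
cmd 2: advance +2 → t=11, phase=(23,15,2,12) → FL=W FR=W RL=S RR=W
cmd 3: advance +14 → t=25, phase=(13,5,16,2) → FL=W FR=S RL=W RR=S
cmd 4: advance +14 → t=39, phase=(3,19,6,16) → FL=S FR=W RL=S RR=W

after cmd 1 (t=9): FL=W FR=W RL=S RR=W
after cmd 2 (t=11): FL=W FR=W RL=S RR=W
after cmd 3 (t=25): FL=W FR=S RL=W RR=S
after cmd 4 (t=39): FL=S FR=W RL=S RR=W


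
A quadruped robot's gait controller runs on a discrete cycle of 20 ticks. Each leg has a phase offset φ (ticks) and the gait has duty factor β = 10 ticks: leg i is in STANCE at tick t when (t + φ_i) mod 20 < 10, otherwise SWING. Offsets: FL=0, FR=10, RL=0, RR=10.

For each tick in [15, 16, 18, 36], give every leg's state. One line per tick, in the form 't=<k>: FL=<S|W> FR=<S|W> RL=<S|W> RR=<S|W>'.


t=15: phase=(15,5,15,5) vs β=10 → FL=W FR=S RL=W RR=S
t=16: phase=(16,6,16,6) vs β=10 → FL=W FR=S RL=W RR=S
t=18: phase=(18,8,18,8) vs β=10 → FL=W FR=S RL=W RR=S
t=36: phase=(16,6,16,6) vs β=10 → FL=W FR=S RL=W RR=S

t=15: FL=W FR=S RL=W RR=S
t=16: FL=W FR=S RL=W RR=S
t=18: FL=W FR=S RL=W RR=S
t=36: FL=W FR=S RL=W RR=S


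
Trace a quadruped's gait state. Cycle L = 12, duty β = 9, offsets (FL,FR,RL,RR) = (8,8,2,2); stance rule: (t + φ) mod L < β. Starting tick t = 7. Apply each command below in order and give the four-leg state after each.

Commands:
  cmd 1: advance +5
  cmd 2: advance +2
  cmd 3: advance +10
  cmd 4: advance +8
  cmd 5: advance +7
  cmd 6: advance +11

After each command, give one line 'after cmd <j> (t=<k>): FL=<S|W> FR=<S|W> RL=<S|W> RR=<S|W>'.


after cmd 1 (t=12): FL=S FR=S RL=S RR=S
after cmd 2 (t=14): FL=W FR=W RL=S RR=S
after cmd 3 (t=24): FL=S FR=S RL=S RR=S
after cmd 4 (t=32): FL=S FR=S RL=W RR=W
after cmd 5 (t=39): FL=W FR=W RL=S RR=S
after cmd 6 (t=50): FL=W FR=W RL=S RR=S

start t=7: FL=S FR=S RL=W RR=W
cmd 1: advance +5 → t=12, phase=(8,8,2,2) → FL=S FR=S RL=S RR=S
cmd 2: advance +2 → t=14, phase=(10,10,4,4) → FL=W FR=W RL=S RR=S
cmd 3: advance +10 → t=24, phase=(8,8,2,2) → FL=S FR=S RL=S RR=S
cmd 4: advance +8 → t=32, phase=(4,4,10,10) → FL=S FR=S RL=W RR=W
cmd 5: advance +7 → t=39, phase=(11,11,5,5) → FL=W FR=W RL=S RR=S
cmd 6: advance +11 → t=50, phase=(10,10,4,4) → FL=W FR=W RL=S RR=S


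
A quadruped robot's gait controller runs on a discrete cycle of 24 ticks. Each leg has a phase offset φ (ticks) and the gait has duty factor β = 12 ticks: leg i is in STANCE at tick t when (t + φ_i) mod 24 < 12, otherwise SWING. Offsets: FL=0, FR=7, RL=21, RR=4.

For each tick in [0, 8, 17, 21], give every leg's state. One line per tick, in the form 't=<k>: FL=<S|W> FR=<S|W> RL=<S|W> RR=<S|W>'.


t=0: FL=S FR=S RL=W RR=S
t=8: FL=S FR=W RL=S RR=W
t=17: FL=W FR=S RL=W RR=W
t=21: FL=W FR=S RL=W RR=S

t=0: phase=(0,7,21,4) vs β=12 → FL=S FR=S RL=W RR=S
t=8: phase=(8,15,5,12) vs β=12 → FL=S FR=W RL=S RR=W
t=17: phase=(17,0,14,21) vs β=12 → FL=W FR=S RL=W RR=W
t=21: phase=(21,4,18,1) vs β=12 → FL=W FR=S RL=W RR=S


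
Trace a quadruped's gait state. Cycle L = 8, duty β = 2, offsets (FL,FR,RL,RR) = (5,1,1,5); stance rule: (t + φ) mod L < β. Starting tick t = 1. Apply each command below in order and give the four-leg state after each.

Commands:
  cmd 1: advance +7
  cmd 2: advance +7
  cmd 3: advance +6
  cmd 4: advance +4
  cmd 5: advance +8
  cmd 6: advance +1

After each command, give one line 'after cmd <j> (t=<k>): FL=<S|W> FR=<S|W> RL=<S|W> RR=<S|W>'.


after cmd 1 (t=8): FL=W FR=S RL=S RR=W
after cmd 2 (t=15): FL=W FR=S RL=S RR=W
after cmd 3 (t=21): FL=W FR=W RL=W RR=W
after cmd 4 (t=25): FL=W FR=W RL=W RR=W
after cmd 5 (t=33): FL=W FR=W RL=W RR=W
after cmd 6 (t=34): FL=W FR=W RL=W RR=W

start t=1: FL=W FR=W RL=W RR=W
cmd 1: advance +7 → t=8, phase=(5,1,1,5) → FL=W FR=S RL=S RR=W
cmd 2: advance +7 → t=15, phase=(4,0,0,4) → FL=W FR=S RL=S RR=W
cmd 3: advance +6 → t=21, phase=(2,6,6,2) → FL=W FR=W RL=W RR=W
cmd 4: advance +4 → t=25, phase=(6,2,2,6) → FL=W FR=W RL=W RR=W
cmd 5: advance +8 → t=33, phase=(6,2,2,6) → FL=W FR=W RL=W RR=W
cmd 6: advance +1 → t=34, phase=(7,3,3,7) → FL=W FR=W RL=W RR=W


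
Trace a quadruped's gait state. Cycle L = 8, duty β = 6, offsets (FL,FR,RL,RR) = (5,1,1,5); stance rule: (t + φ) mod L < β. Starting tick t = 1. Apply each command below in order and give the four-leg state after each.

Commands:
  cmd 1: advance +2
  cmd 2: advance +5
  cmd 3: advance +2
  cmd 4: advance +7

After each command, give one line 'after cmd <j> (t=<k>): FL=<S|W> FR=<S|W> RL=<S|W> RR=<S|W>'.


start t=1: FL=W FR=S RL=S RR=W
cmd 1: advance +2 → t=3, phase=(0,4,4,0) → FL=S FR=S RL=S RR=S
cmd 2: advance +5 → t=8, phase=(5,1,1,5) → FL=S FR=S RL=S RR=S
cmd 3: advance +2 → t=10, phase=(7,3,3,7) → FL=W FR=S RL=S RR=W
cmd 4: advance +7 → t=17, phase=(6,2,2,6) → FL=W FR=S RL=S RR=W

after cmd 1 (t=3): FL=S FR=S RL=S RR=S
after cmd 2 (t=8): FL=S FR=S RL=S RR=S
after cmd 3 (t=10): FL=W FR=S RL=S RR=W
after cmd 4 (t=17): FL=W FR=S RL=S RR=W


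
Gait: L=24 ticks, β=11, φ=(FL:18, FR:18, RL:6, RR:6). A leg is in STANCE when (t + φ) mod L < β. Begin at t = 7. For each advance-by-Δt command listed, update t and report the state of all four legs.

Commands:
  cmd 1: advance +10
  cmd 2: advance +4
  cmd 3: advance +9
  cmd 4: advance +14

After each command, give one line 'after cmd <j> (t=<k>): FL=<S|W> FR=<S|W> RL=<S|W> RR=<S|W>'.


start t=7: FL=S FR=S RL=W RR=W
cmd 1: advance +10 → t=17, phase=(11,11,23,23) → FL=W FR=W RL=W RR=W
cmd 2: advance +4 → t=21, phase=(15,15,3,3) → FL=W FR=W RL=S RR=S
cmd 3: advance +9 → t=30, phase=(0,0,12,12) → FL=S FR=S RL=W RR=W
cmd 4: advance +14 → t=44, phase=(14,14,2,2) → FL=W FR=W RL=S RR=S

after cmd 1 (t=17): FL=W FR=W RL=W RR=W
after cmd 2 (t=21): FL=W FR=W RL=S RR=S
after cmd 3 (t=30): FL=S FR=S RL=W RR=W
after cmd 4 (t=44): FL=W FR=W RL=S RR=S


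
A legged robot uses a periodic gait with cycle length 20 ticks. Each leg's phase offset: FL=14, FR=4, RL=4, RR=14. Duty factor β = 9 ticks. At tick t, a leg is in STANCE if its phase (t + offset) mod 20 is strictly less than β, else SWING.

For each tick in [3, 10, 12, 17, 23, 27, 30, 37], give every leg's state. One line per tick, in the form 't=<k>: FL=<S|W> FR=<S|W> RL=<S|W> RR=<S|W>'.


t=3: phase=(17,7,7,17) vs β=9 → FL=W FR=S RL=S RR=W
t=10: phase=(4,14,14,4) vs β=9 → FL=S FR=W RL=W RR=S
t=12: phase=(6,16,16,6) vs β=9 → FL=S FR=W RL=W RR=S
t=17: phase=(11,1,1,11) vs β=9 → FL=W FR=S RL=S RR=W
t=23: phase=(17,7,7,17) vs β=9 → FL=W FR=S RL=S RR=W
t=27: phase=(1,11,11,1) vs β=9 → FL=S FR=W RL=W RR=S
t=30: phase=(4,14,14,4) vs β=9 → FL=S FR=W RL=W RR=S
t=37: phase=(11,1,1,11) vs β=9 → FL=W FR=S RL=S RR=W

t=3: FL=W FR=S RL=S RR=W
t=10: FL=S FR=W RL=W RR=S
t=12: FL=S FR=W RL=W RR=S
t=17: FL=W FR=S RL=S RR=W
t=23: FL=W FR=S RL=S RR=W
t=27: FL=S FR=W RL=W RR=S
t=30: FL=S FR=W RL=W RR=S
t=37: FL=W FR=S RL=S RR=W


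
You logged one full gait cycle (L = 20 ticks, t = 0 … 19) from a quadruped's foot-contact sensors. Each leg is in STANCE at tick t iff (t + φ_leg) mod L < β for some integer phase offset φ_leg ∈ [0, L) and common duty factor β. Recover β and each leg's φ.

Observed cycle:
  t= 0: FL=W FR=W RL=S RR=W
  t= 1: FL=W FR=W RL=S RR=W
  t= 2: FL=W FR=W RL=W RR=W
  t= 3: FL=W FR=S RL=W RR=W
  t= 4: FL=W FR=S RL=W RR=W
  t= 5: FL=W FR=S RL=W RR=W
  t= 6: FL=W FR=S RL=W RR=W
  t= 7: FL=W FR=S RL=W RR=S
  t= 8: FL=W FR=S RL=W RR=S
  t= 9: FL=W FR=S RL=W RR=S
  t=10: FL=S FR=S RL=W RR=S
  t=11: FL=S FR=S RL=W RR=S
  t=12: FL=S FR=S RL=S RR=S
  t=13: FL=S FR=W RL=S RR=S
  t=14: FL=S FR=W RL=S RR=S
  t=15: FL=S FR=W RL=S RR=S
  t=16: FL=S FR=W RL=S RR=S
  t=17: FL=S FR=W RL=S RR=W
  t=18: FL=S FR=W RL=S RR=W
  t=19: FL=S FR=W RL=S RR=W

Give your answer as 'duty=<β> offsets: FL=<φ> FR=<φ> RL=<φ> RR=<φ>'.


duty β = stance ticks per leg = 10
FL: stance ticks = 10; W→S at t=10 → φ=10
FR: stance ticks = 10; W→S at t=3 → φ=17
RL: stance ticks = 10; W→S at t=12 → φ=8
RR: stance ticks = 10; W→S at t=7 → φ=13

duty=10 offsets: FL=10 FR=17 RL=8 RR=13


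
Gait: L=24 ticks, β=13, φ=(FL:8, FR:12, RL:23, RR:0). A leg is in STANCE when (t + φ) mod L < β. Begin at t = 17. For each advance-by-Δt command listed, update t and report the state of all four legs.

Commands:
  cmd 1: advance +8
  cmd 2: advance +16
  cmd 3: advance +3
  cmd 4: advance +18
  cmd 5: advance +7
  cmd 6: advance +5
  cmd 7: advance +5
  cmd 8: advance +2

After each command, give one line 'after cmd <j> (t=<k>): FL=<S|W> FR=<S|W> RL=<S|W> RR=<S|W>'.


start t=17: FL=S FR=S RL=W RR=W
cmd 1: advance +8 → t=25, phase=(9,13,0,1) → FL=S FR=W RL=S RR=S
cmd 2: advance +16 → t=41, phase=(1,5,16,17) → FL=S FR=S RL=W RR=W
cmd 3: advance +3 → t=44, phase=(4,8,19,20) → FL=S FR=S RL=W RR=W
cmd 4: advance +18 → t=62, phase=(22,2,13,14) → FL=W FR=S RL=W RR=W
cmd 5: advance +7 → t=69, phase=(5,9,20,21) → FL=S FR=S RL=W RR=W
cmd 6: advance +5 → t=74, phase=(10,14,1,2) → FL=S FR=W RL=S RR=S
cmd 7: advance +5 → t=79, phase=(15,19,6,7) → FL=W FR=W RL=S RR=S
cmd 8: advance +2 → t=81, phase=(17,21,8,9) → FL=W FR=W RL=S RR=S

after cmd 1 (t=25): FL=S FR=W RL=S RR=S
after cmd 2 (t=41): FL=S FR=S RL=W RR=W
after cmd 3 (t=44): FL=S FR=S RL=W RR=W
after cmd 4 (t=62): FL=W FR=S RL=W RR=W
after cmd 5 (t=69): FL=S FR=S RL=W RR=W
after cmd 6 (t=74): FL=S FR=W RL=S RR=S
after cmd 7 (t=79): FL=W FR=W RL=S RR=S
after cmd 8 (t=81): FL=W FR=W RL=S RR=S


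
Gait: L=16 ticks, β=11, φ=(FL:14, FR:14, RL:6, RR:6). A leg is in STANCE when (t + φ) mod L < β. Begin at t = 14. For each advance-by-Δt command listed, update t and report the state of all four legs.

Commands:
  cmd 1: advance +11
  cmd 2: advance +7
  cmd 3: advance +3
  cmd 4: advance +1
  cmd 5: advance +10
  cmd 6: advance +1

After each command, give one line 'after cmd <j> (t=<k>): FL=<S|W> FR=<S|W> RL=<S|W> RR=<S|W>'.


start t=14: FL=W FR=W RL=S RR=S
cmd 1: advance +11 → t=25, phase=(7,7,15,15) → FL=S FR=S RL=W RR=W
cmd 2: advance +7 → t=32, phase=(14,14,6,6) → FL=W FR=W RL=S RR=S
cmd 3: advance +3 → t=35, phase=(1,1,9,9) → FL=S FR=S RL=S RR=S
cmd 4: advance +1 → t=36, phase=(2,2,10,10) → FL=S FR=S RL=S RR=S
cmd 5: advance +10 → t=46, phase=(12,12,4,4) → FL=W FR=W RL=S RR=S
cmd 6: advance +1 → t=47, phase=(13,13,5,5) → FL=W FR=W RL=S RR=S

after cmd 1 (t=25): FL=S FR=S RL=W RR=W
after cmd 2 (t=32): FL=W FR=W RL=S RR=S
after cmd 3 (t=35): FL=S FR=S RL=S RR=S
after cmd 4 (t=36): FL=S FR=S RL=S RR=S
after cmd 5 (t=46): FL=W FR=W RL=S RR=S
after cmd 6 (t=47): FL=W FR=W RL=S RR=S


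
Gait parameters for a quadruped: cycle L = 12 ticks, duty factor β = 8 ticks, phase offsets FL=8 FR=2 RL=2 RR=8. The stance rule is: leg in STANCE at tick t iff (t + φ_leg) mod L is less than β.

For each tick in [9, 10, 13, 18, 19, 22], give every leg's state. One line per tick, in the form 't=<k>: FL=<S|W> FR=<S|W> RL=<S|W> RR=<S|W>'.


t=9: FL=S FR=W RL=W RR=S
t=10: FL=S FR=S RL=S RR=S
t=13: FL=W FR=S RL=S RR=W
t=18: FL=S FR=W RL=W RR=S
t=19: FL=S FR=W RL=W RR=S
t=22: FL=S FR=S RL=S RR=S

t=9: phase=(5,11,11,5) vs β=8 → FL=S FR=W RL=W RR=S
t=10: phase=(6,0,0,6) vs β=8 → FL=S FR=S RL=S RR=S
t=13: phase=(9,3,3,9) vs β=8 → FL=W FR=S RL=S RR=W
t=18: phase=(2,8,8,2) vs β=8 → FL=S FR=W RL=W RR=S
t=19: phase=(3,9,9,3) vs β=8 → FL=S FR=W RL=W RR=S
t=22: phase=(6,0,0,6) vs β=8 → FL=S FR=S RL=S RR=S


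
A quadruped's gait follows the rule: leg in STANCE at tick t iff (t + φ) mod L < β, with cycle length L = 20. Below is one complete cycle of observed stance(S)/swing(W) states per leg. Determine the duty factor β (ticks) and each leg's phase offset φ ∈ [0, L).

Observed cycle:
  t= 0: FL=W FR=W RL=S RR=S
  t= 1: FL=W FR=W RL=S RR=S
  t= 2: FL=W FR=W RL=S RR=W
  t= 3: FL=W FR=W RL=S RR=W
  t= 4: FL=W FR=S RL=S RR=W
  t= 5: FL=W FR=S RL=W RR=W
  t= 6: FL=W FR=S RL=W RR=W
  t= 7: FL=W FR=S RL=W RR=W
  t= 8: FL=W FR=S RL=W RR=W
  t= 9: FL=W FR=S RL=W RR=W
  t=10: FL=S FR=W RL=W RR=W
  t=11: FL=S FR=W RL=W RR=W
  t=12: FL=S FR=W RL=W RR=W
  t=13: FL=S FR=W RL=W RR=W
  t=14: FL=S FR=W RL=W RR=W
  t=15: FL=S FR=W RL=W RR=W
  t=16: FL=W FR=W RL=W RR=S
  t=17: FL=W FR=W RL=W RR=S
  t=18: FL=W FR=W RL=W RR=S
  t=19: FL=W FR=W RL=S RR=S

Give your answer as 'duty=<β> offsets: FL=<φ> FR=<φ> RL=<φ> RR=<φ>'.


duty β = stance ticks per leg = 6
FL: stance ticks = 6; W→S at t=10 → φ=10
FR: stance ticks = 6; W→S at t=4 → φ=16
RL: stance ticks = 6; W→S at t=19 → φ=1
RR: stance ticks = 6; W→S at t=16 → φ=4

duty=6 offsets: FL=10 FR=16 RL=1 RR=4


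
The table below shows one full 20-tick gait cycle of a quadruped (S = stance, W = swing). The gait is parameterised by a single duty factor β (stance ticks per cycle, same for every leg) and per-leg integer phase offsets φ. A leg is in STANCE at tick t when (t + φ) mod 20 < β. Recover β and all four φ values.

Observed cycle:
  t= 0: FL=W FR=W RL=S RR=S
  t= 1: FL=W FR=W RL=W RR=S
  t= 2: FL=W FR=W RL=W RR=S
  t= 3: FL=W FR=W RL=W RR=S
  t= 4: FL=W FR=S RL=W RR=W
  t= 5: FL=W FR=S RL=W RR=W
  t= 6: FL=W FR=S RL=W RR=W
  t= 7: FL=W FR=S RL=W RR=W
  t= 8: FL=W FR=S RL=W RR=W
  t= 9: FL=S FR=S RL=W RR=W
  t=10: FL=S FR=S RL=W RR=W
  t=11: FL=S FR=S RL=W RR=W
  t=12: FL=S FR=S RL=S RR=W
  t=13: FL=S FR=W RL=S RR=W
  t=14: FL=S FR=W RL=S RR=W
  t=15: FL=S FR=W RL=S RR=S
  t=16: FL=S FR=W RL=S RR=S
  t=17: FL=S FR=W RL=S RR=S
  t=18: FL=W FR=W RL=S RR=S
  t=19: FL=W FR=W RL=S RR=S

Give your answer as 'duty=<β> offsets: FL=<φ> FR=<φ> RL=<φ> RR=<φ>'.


duty=9 offsets: FL=11 FR=16 RL=8 RR=5

duty β = stance ticks per leg = 9
FL: stance ticks = 9; W→S at t=9 → φ=11
FR: stance ticks = 9; W→S at t=4 → φ=16
RL: stance ticks = 9; W→S at t=12 → φ=8
RR: stance ticks = 9; W→S at t=15 → φ=5


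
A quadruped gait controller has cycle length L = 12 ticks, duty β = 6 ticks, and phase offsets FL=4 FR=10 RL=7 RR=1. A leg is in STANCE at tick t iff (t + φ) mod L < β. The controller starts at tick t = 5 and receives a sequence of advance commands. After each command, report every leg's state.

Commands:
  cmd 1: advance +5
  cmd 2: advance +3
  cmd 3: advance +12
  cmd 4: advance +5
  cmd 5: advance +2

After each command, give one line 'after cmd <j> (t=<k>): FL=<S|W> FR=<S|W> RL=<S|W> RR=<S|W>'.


start t=5: FL=W FR=S RL=S RR=W
cmd 1: advance +5 → t=10, phase=(2,8,5,11) → FL=S FR=W RL=S RR=W
cmd 2: advance +3 → t=13, phase=(5,11,8,2) → FL=S FR=W RL=W RR=S
cmd 3: advance +12 → t=25, phase=(5,11,8,2) → FL=S FR=W RL=W RR=S
cmd 4: advance +5 → t=30, phase=(10,4,1,7) → FL=W FR=S RL=S RR=W
cmd 5: advance +2 → t=32, phase=(0,6,3,9) → FL=S FR=W RL=S RR=W

after cmd 1 (t=10): FL=S FR=W RL=S RR=W
after cmd 2 (t=13): FL=S FR=W RL=W RR=S
after cmd 3 (t=25): FL=S FR=W RL=W RR=S
after cmd 4 (t=30): FL=W FR=S RL=S RR=W
after cmd 5 (t=32): FL=S FR=W RL=S RR=W


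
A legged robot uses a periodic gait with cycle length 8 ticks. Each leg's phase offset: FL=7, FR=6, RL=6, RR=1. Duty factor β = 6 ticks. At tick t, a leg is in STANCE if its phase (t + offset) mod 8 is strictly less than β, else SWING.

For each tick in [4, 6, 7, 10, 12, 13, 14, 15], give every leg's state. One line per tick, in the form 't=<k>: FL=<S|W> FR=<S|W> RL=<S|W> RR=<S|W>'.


t=4: phase=(3,2,2,5) vs β=6 → FL=S FR=S RL=S RR=S
t=6: phase=(5,4,4,7) vs β=6 → FL=S FR=S RL=S RR=W
t=7: phase=(6,5,5,0) vs β=6 → FL=W FR=S RL=S RR=S
t=10: phase=(1,0,0,3) vs β=6 → FL=S FR=S RL=S RR=S
t=12: phase=(3,2,2,5) vs β=6 → FL=S FR=S RL=S RR=S
t=13: phase=(4,3,3,6) vs β=6 → FL=S FR=S RL=S RR=W
t=14: phase=(5,4,4,7) vs β=6 → FL=S FR=S RL=S RR=W
t=15: phase=(6,5,5,0) vs β=6 → FL=W FR=S RL=S RR=S

t=4: FL=S FR=S RL=S RR=S
t=6: FL=S FR=S RL=S RR=W
t=7: FL=W FR=S RL=S RR=S
t=10: FL=S FR=S RL=S RR=S
t=12: FL=S FR=S RL=S RR=S
t=13: FL=S FR=S RL=S RR=W
t=14: FL=S FR=S RL=S RR=W
t=15: FL=W FR=S RL=S RR=S


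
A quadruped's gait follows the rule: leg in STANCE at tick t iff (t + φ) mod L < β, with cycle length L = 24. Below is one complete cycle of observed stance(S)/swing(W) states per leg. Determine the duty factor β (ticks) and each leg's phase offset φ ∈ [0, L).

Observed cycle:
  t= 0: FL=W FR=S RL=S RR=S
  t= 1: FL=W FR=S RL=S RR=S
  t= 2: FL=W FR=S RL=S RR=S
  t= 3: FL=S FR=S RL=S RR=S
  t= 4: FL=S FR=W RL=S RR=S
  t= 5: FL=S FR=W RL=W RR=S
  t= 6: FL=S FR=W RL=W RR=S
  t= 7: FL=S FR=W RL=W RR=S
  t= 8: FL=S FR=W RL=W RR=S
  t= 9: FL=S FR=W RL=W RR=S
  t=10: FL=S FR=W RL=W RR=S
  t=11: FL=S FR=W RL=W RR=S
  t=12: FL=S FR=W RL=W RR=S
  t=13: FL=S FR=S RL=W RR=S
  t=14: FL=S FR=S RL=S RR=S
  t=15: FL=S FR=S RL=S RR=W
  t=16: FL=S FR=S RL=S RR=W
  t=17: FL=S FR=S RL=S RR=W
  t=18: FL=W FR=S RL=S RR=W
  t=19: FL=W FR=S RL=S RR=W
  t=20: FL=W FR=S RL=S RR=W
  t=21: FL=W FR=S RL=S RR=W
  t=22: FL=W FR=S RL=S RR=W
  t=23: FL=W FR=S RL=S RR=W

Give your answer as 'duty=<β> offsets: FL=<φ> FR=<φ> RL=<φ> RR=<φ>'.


duty β = stance ticks per leg = 15
FL: stance ticks = 15; W→S at t=3 → φ=21
FR: stance ticks = 15; W→S at t=13 → φ=11
RL: stance ticks = 15; W→S at t=14 → φ=10
RR: stance ticks = 15; W→S at t=0 → φ=0

duty=15 offsets: FL=21 FR=11 RL=10 RR=0
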